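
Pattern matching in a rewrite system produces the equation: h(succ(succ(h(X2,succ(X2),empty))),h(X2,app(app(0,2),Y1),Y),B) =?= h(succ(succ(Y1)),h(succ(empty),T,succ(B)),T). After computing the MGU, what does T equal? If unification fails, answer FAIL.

app(app(0,2),h(succ(empty),succ(succ(empty)),empty))

Decompose h/3: succ(succ(h(X2,succ(X2),empty))) =?= succ(succ(Y1)),  h(X2,app(app(0,2),Y1),Y) =?= h(succ(empty),T,succ(B)),  B =?= T.
Decompose succ/1: succ(h(X2,succ(X2),empty)) =?= succ(Y1).
Decompose succ/1: h(X2,succ(X2),empty) =?= Y1.
Bind Y1 := h(X2,succ(X2),empty); substituting into the one remaining equation that mentions Y1 gives: h(X2,app(app(0,2),h(X2,succ(X2),empty)),Y) =?= h(succ(empty),T,succ(B)).
Decompose h/3: X2 =?= succ(empty),  app(app(0,2),h(X2,succ(X2),empty)) =?= T,  Y =?= succ(B).
Bind X2 := succ(empty); substituting into the one remaining equation that mentions X2 gives: app(app(0,2),h(succ(empty),succ(succ(empty)),empty)) =?= T. Substituting into the earlier binding gives Y1 := h(succ(empty),succ(succ(empty)),empty).
Bind T := app(app(0,2),h(succ(empty),succ(succ(empty)),empty)); substituting into the one remaining equation that mentions T gives: B =?= app(app(0,2),h(succ(empty),succ(succ(empty)),empty)).
Bind Y := succ(B); no other remaining equation mentions Y.
Bind B := app(app(0,2),h(succ(empty),succ(succ(empty)),empty)). Substituting into the earlier binding gives Y := succ(app(app(0,2),h(succ(empty),succ(succ(empty)),empty))).
MGU = { Y1 := h(succ(empty),succ(succ(empty)),empty), X2 := succ(empty), T := app(app(0,2),h(succ(empty),succ(succ(empty)),empty)), Y := succ(app(app(0,2),h(succ(empty),succ(succ(empty)),empty))), B := app(app(0,2),h(succ(empty),succ(succ(empty)),empty)) }, so T := app(app(0,2),h(succ(empty),succ(succ(empty)),empty)).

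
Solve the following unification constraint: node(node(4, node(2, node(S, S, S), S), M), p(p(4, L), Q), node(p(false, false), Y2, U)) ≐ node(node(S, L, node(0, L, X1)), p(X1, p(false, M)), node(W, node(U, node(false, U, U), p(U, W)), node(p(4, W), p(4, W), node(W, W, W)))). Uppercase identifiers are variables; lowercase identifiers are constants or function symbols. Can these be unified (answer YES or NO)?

Decompose node/3: node(4, node(2, node(S, S, S), S), M) ≐ node(S, L, node(0, L, X1)),  p(p(4, L), Q) ≐ p(X1, p(false, M)),  node(p(false, false), Y2, U) ≐ node(W, node(U, node(false, U, U), p(U, W)), node(p(4, W), p(4, W), node(W, W, W))).
Decompose node/3: 4 ≐ S,  node(2, node(S, S, S), S) ≐ L,  M ≐ node(0, L, X1).
Bind S := 4; substituting into the one remaining equation that mentions S gives: node(2, node(4, 4, 4), 4) ≐ L.
Bind L := node(2, node(4, 4, 4), 4); substituting into the 2 remaining equations that mention L gives: M ≐ node(0, node(2, node(4, 4, 4), 4), X1),  p(p(4, node(2, node(4, 4, 4), 4)), Q) ≐ p(X1, p(false, M)).
Bind M := node(0, node(2, node(4, 4, 4), 4), X1); substituting into the one remaining equation that mentions M gives: p(p(4, node(2, node(4, 4, 4), 4)), Q) ≐ p(X1, p(false, node(0, node(2, node(4, 4, 4), 4), X1))).
Decompose p/2: p(4, node(2, node(4, 4, 4), 4)) ≐ X1,  Q ≐ p(false, node(0, node(2, node(4, 4, 4), 4), X1)).
Bind X1 := p(4, node(2, node(4, 4, 4), 4)); substituting into the one remaining equation that mentions X1 gives: Q ≐ p(false, node(0, node(2, node(4, 4, 4), 4), p(4, node(2, node(4, 4, 4), 4)))). Substituting into the earlier binding gives M := node(0, node(2, node(4, 4, 4), 4), p(4, node(2, node(4, 4, 4), 4))).
Bind Q := p(false, node(0, node(2, node(4, 4, 4), 4), p(4, node(2, node(4, 4, 4), 4)))); no other remaining equation mentions Q.
Decompose node/3: p(false, false) ≐ W,  Y2 ≐ node(U, node(false, U, U), p(U, W)),  U ≐ node(p(4, W), p(4, W), node(W, W, W)).
Bind W := p(false, false); substituting into the remaining equations gives: Y2 ≐ node(U, node(false, U, U), p(U, p(false, false))),  U ≐ node(p(4, p(false, false)), p(4, p(false, false)), node(p(false, false), p(false, false), p(false, false))).
Bind Y2 := node(U, node(false, U, U), p(U, p(false, false))); no other remaining equation mentions Y2.
Bind U := node(p(4, p(false, false)), p(4, p(false, false)), node(p(false, false), p(false, false), p(false, false))). Substituting into the earlier binding gives Y2 := node(node(p(4, p(false, false)), p(4, p(false, false)), node(p(false, false), p(false, false), p(false, false))), node(false, node(p(4, p(false, false)), p(4, p(false, false)), node(p(false, false), p(false, false), p(false, false))), node(p(4, p(false, false)), p(4, p(false, false)), node(p(false, false), p(false, false), p(false, false)))), p(node(p(4, p(false, false)), p(4, p(false, false)), node(p(false, false), p(false, false), p(false, false))), p(false, false))).
No equations remain and no clash or occurs-check failure arose, so a unifier exists.

YES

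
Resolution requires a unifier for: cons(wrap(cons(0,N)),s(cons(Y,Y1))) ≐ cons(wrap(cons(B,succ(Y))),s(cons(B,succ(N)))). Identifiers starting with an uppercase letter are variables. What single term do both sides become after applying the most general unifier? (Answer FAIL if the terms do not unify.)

cons(wrap(cons(0,succ(0))),s(cons(0,succ(succ(0)))))

Decompose cons/2: wrap(cons(0,N)) ≐ wrap(cons(B,succ(Y))),  s(cons(Y,Y1)) ≐ s(cons(B,succ(N))).
Decompose wrap/1: cons(0,N) ≐ cons(B,succ(Y)).
Decompose cons/2: 0 ≐ B,  N ≐ succ(Y).
Bind B := 0; substituting into the one remaining equation that mentions B gives: s(cons(Y,Y1)) ≐ s(cons(0,succ(N))).
Bind N := succ(Y); substituting into the remaining equation gives: s(cons(Y,Y1)) ≐ s(cons(0,succ(succ(Y)))).
Decompose s/1: cons(Y,Y1) ≐ cons(0,succ(succ(Y))).
Decompose cons/2: Y ≐ 0,  Y1 ≐ succ(succ(Y)).
Bind Y := 0; substituting into the remaining equation gives: Y1 ≐ succ(succ(0)). Substituting into the earlier binding gives N := succ(0).
Bind Y1 := succ(succ(0)).
Applying the MGU to either side gives cons(wrap(cons(0,succ(0))),s(cons(0,succ(succ(0))))).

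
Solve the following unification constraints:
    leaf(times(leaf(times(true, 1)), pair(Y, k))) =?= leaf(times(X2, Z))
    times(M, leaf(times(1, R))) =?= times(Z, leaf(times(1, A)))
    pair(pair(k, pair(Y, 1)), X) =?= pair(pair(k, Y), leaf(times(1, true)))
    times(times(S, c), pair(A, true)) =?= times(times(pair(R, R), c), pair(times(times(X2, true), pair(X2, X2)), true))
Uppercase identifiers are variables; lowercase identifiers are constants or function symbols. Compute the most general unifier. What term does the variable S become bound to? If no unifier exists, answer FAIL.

Decompose leaf/1: times(leaf(times(true, 1)), pair(Y, k)) =?= times(X2, Z).
Decompose times/2: leaf(times(true, 1)) =?= X2,  pair(Y, k) =?= Z.
Bind X2 := leaf(times(true, 1)); substituting into the one remaining equation that mentions X2 gives: times(times(S, c), pair(A, true)) =?= times(times(pair(R, R), c), pair(times(times(leaf(times(true, 1)), true), pair(leaf(times(true, 1)), leaf(times(true, 1)))), true)).
Bind Z := pair(Y, k); substituting into the one remaining equation that mentions Z gives: times(M, leaf(times(1, R))) =?= times(pair(Y, k), leaf(times(1, A))).
Decompose times/2: M =?= pair(Y, k),  leaf(times(1, R)) =?= leaf(times(1, A)).
Bind M := pair(Y, k); no other remaining equation mentions M.
Decompose leaf/1: times(1, R) =?= times(1, A).
Decompose times/2: 1 =?= 1,  R =?= A.
Delete trivial equation 1 =?= 1.
Bind R := A; substituting into the one remaining equation that mentions R gives: times(times(S, c), pair(A, true)) =?= times(times(pair(A, A), c), pair(times(times(leaf(times(true, 1)), true), pair(leaf(times(true, 1)), leaf(times(true, 1)))), true)).
Decompose pair/2: pair(k, pair(Y, 1)) =?= pair(k, Y),  X =?= leaf(times(1, true)).
Decompose pair/2: k =?= k,  pair(Y, 1) =?= Y.
Delete trivial equation k =?= k.
Occurs check fails: Y occurs in pair(Y, 1); the equation Y =?= pair(Y, 1) has no finite solution.

FAIL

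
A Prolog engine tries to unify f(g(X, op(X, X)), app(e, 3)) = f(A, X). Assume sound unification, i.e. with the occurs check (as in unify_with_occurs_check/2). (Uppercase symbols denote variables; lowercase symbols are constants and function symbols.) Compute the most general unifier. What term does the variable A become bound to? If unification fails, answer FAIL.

Decompose f/2: g(X, op(X, X)) = A,  app(e, 3) = X.
Bind A := g(X, op(X, X)); no other remaining equation mentions A.
Bind X := app(e, 3). Substituting into the earlier binding gives A := g(app(e, 3), op(app(e, 3), app(e, 3))).
MGU = { A ↦ g(app(e, 3), op(app(e, 3), app(e, 3))), X ↦ app(e, 3) }, so A ↦ g(app(e, 3), op(app(e, 3), app(e, 3))).

g(app(e, 3), op(app(e, 3), app(e, 3)))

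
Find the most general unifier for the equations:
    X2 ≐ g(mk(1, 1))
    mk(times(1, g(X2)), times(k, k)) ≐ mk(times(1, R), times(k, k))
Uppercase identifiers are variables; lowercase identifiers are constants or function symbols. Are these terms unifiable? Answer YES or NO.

Bind X2 := g(mk(1, 1)); substituting into the remaining equation gives: mk(times(1, g(g(mk(1, 1)))), times(k, k)) ≐ mk(times(1, R), times(k, k)).
Decompose mk/2: times(1, g(g(mk(1, 1)))) ≐ times(1, R),  times(k, k) ≐ times(k, k).
Decompose times/2: 1 ≐ 1,  g(g(mk(1, 1))) ≐ R.
Delete trivial equation 1 ≐ 1.
Bind R := g(g(mk(1, 1))); no other remaining equation mentions R.
Delete trivial equation times(k, k) ≐ times(k, k).
No equations remain and no clash or occurs-check failure arose, so a unifier exists.

YES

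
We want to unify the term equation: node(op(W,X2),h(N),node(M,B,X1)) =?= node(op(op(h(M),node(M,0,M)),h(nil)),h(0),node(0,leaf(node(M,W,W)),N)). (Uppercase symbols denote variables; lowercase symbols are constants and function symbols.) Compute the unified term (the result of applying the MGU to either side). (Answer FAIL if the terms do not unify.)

Decompose node/3: op(W,X2) =?= op(op(h(M),node(M,0,M)),h(nil)),  h(N) =?= h(0),  node(M,B,X1) =?= node(0,leaf(node(M,W,W)),N).
Decompose op/2: W =?= op(h(M),node(M,0,M)),  X2 =?= h(nil).
Bind W := op(h(M),node(M,0,M)); substituting into the one remaining equation that mentions W gives: node(M,B,X1) =?= node(0,leaf(node(M,op(h(M),node(M,0,M)),op(h(M),node(M,0,M)))),N).
Bind X2 := h(nil); no other remaining equation mentions X2.
Decompose h/1: N =?= 0.
Bind N := 0; substituting into the remaining equation gives: node(M,B,X1) =?= node(0,leaf(node(M,op(h(M),node(M,0,M)),op(h(M),node(M,0,M)))),0).
Decompose node/3: M =?= 0,  B =?= leaf(node(M,op(h(M),node(M,0,M)),op(h(M),node(M,0,M)))),  X1 =?= 0.
Bind M := 0; substituting into the one remaining equation that mentions M gives: B =?= leaf(node(0,op(h(0),node(0,0,0)),op(h(0),node(0,0,0)))). Substituting into the earlier binding gives W := op(h(0),node(0,0,0)).
Bind B := leaf(node(0,op(h(0),node(0,0,0)),op(h(0),node(0,0,0)))); no other remaining equation mentions B.
Bind X1 := 0.
Applying the MGU to either side gives node(op(op(h(0),node(0,0,0)),h(nil)),h(0),node(0,leaf(node(0,op(h(0),node(0,0,0)),op(h(0),node(0,0,0)))),0)).

node(op(op(h(0),node(0,0,0)),h(nil)),h(0),node(0,leaf(node(0,op(h(0),node(0,0,0)),op(h(0),node(0,0,0)))),0))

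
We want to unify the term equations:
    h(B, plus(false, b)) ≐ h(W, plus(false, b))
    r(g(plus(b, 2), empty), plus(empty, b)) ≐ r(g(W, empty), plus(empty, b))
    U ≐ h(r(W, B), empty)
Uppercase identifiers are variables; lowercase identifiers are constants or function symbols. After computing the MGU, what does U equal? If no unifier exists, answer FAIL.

h(r(plus(b, 2), plus(b, 2)), empty)

Decompose h/2: B ≐ W,  plus(false, b) ≐ plus(false, b).
Bind B := W; substituting into the one remaining equation that mentions B gives: U ≐ h(r(W, W), empty).
Delete trivial equation plus(false, b) ≐ plus(false, b).
Decompose r/2: g(plus(b, 2), empty) ≐ g(W, empty),  plus(empty, b) ≐ plus(empty, b).
Decompose g/2: plus(b, 2) ≐ W,  empty ≐ empty.
Bind W := plus(b, 2); substituting into the one remaining equation that mentions W gives: U ≐ h(r(plus(b, 2), plus(b, 2)), empty). Substituting into the earlier binding gives B := plus(b, 2).
Delete trivial equation empty ≐ empty.
Delete trivial equation plus(empty, b) ≐ plus(empty, b).
Bind U := h(r(plus(b, 2), plus(b, 2)), empty).
MGU = { B -> plus(b, 2), W -> plus(b, 2), U -> h(r(plus(b, 2), plus(b, 2)), empty) }, so U -> h(r(plus(b, 2), plus(b, 2)), empty).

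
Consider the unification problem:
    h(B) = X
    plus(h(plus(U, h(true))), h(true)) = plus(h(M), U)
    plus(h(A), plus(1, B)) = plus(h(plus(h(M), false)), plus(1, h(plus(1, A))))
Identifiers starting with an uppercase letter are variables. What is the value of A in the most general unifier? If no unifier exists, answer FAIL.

Bind X := h(B); no other remaining equation mentions X.
Decompose plus/2: h(plus(U, h(true))) = h(M),  h(true) = U.
Decompose h/1: plus(U, h(true)) = M.
Bind M := plus(U, h(true)); substituting into the one remaining equation that mentions M gives: plus(h(A), plus(1, B)) = plus(h(plus(h(plus(U, h(true))), false)), plus(1, h(plus(1, A)))).
Bind U := h(true); substituting into the remaining equation gives: plus(h(A), plus(1, B)) = plus(h(plus(h(plus(h(true), h(true))), false)), plus(1, h(plus(1, A)))). Substituting into the earlier binding gives M := plus(h(true), h(true)).
Decompose plus/2: h(A) = h(plus(h(plus(h(true), h(true))), false)),  plus(1, B) = plus(1, h(plus(1, A))).
Decompose h/1: A = plus(h(plus(h(true), h(true))), false).
Bind A := plus(h(plus(h(true), h(true))), false); substituting into the remaining equation gives: plus(1, B) = plus(1, h(plus(1, plus(h(plus(h(true), h(true))), false)))).
Decompose plus/2: 1 = 1,  B = h(plus(1, plus(h(plus(h(true), h(true))), false))).
Delete trivial equation 1 = 1.
Bind B := h(plus(1, plus(h(plus(h(true), h(true))), false))). Substituting into the earlier binding gives X := h(h(plus(1, plus(h(plus(h(true), h(true))), false)))).
MGU = { X ↦ h(h(plus(1, plus(h(plus(h(true), h(true))), false)))), M ↦ plus(h(true), h(true)), U ↦ h(true), A ↦ plus(h(plus(h(true), h(true))), false), B ↦ h(plus(1, plus(h(plus(h(true), h(true))), false))) }, so A ↦ plus(h(plus(h(true), h(true))), false).

plus(h(plus(h(true), h(true))), false)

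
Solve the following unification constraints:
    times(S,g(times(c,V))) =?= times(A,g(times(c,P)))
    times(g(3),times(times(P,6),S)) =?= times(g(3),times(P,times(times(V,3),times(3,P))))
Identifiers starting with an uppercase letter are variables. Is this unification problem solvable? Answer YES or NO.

Decompose times/2: S =?= A,  g(times(c,V)) =?= g(times(c,P)).
Bind S := A; substituting into the one remaining equation that mentions S gives: times(g(3),times(times(P,6),A)) =?= times(g(3),times(P,times(times(V,3),times(3,P)))).
Decompose g/1: times(c,V) =?= times(c,P).
Decompose times/2: c =?= c,  V =?= P.
Delete trivial equation c =?= c.
Bind V := P; substituting into the remaining equation gives: times(g(3),times(times(P,6),A)) =?= times(g(3),times(P,times(times(P,3),times(3,P)))).
Decompose times/2: g(3) =?= g(3),  times(times(P,6),A) =?= times(P,times(times(P,3),times(3,P))).
Delete trivial equation g(3) =?= g(3).
Decompose times/2: times(P,6) =?= P,  A =?= times(times(P,3),times(3,P)).
Occurs check fails: P occurs in times(P,6); the equation P =?= times(P,6) has no finite solution.

NO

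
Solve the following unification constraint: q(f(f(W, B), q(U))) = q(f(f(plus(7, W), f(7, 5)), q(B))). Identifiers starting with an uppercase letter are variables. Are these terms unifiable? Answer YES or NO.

Decompose q/1: f(f(W, B), q(U)) = f(f(plus(7, W), f(7, 5)), q(B)).
Decompose f/2: f(W, B) = f(plus(7, W), f(7, 5)),  q(U) = q(B).
Decompose f/2: W = plus(7, W),  B = f(7, 5).
Occurs check fails: W occurs in plus(7, W); the equation W = plus(7, W) has no finite solution.

NO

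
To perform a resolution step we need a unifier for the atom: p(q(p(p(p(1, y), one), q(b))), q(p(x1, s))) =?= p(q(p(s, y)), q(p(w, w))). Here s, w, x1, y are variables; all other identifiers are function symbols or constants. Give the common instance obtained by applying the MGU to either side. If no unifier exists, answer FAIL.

p(q(p(p(p(1, q(b)), one), q(b))), q(p(p(p(1, q(b)), one), p(p(1, q(b)), one))))

Decompose p/2: q(p(p(p(1, y), one), q(b))) =?= q(p(s, y)),  q(p(x1, s)) =?= q(p(w, w)).
Decompose q/1: p(p(p(1, y), one), q(b)) =?= p(s, y).
Decompose p/2: p(p(1, y), one) =?= s,  q(b) =?= y.
Bind s := p(p(1, y), one); substituting into the one remaining equation that mentions s gives: q(p(x1, p(p(1, y), one))) =?= q(p(w, w)).
Bind y := q(b); substituting into the remaining equation gives: q(p(x1, p(p(1, q(b)), one))) =?= q(p(w, w)). Substituting into the earlier binding gives s := p(p(1, q(b)), one).
Decompose q/1: p(x1, p(p(1, q(b)), one)) =?= p(w, w).
Decompose p/2: x1 =?= w,  p(p(1, q(b)), one) =?= w.
Bind x1 := w; no other remaining equation mentions x1.
Bind w := p(p(1, q(b)), one). Substituting into the earlier binding gives x1 := p(p(1, q(b)), one).
Applying the MGU to either side gives p(q(p(p(p(1, q(b)), one), q(b))), q(p(p(p(1, q(b)), one), p(p(1, q(b)), one)))).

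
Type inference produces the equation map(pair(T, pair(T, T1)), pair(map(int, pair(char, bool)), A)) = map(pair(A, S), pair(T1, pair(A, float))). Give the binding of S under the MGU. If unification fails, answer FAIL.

Decompose map/2: pair(T, pair(T, T1)) = pair(A, S),  pair(map(int, pair(char, bool)), A) = pair(T1, pair(A, float)).
Decompose pair/2: T = A,  pair(T, T1) = S.
Bind T := A; substituting into the one remaining equation that mentions T gives: pair(A, T1) = S.
Bind S := pair(A, T1); no other remaining equation mentions S.
Decompose pair/2: map(int, pair(char, bool)) = T1,  A = pair(A, float).
Bind T1 := map(int, pair(char, bool)); no other remaining equation mentions T1. Substituting into the earlier binding gives S := pair(A, map(int, pair(char, bool))).
Occurs check fails: A occurs in pair(A, float); the equation A = pair(A, float) has no finite solution.

FAIL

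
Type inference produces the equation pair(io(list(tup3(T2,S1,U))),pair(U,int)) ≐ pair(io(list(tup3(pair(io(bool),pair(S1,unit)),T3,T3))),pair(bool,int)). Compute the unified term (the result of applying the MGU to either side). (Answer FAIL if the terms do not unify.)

Decompose pair/2: io(list(tup3(T2,S1,U))) ≐ io(list(tup3(pair(io(bool),pair(S1,unit)),T3,T3))),  pair(U,int) ≐ pair(bool,int).
Decompose io/1: list(tup3(T2,S1,U)) ≐ list(tup3(pair(io(bool),pair(S1,unit)),T3,T3)).
Decompose list/1: tup3(T2,S1,U) ≐ tup3(pair(io(bool),pair(S1,unit)),T3,T3).
Decompose tup3/3: T2 ≐ pair(io(bool),pair(S1,unit)),  S1 ≐ T3,  U ≐ T3.
Bind T2 := pair(io(bool),pair(S1,unit)); no other remaining equation mentions T2.
Bind S1 := T3; no other remaining equation mentions S1. Substituting into the earlier binding gives T2 := pair(io(bool),pair(T3,unit)).
Bind U := T3; substituting into the remaining equation gives: pair(T3,int) ≐ pair(bool,int).
Decompose pair/2: T3 ≐ bool,  int ≐ int.
Bind T3 := bool; no other remaining equation mentions T3. Substituting into the earlier bindings gives T2 := pair(io(bool),pair(bool,unit)), S1 := bool, U := bool.
Delete trivial equation int ≐ int.
Applying the MGU to either side gives pair(io(list(tup3(pair(io(bool),pair(bool,unit)),bool,bool))),pair(bool,int)).

pair(io(list(tup3(pair(io(bool),pair(bool,unit)),bool,bool))),pair(bool,int))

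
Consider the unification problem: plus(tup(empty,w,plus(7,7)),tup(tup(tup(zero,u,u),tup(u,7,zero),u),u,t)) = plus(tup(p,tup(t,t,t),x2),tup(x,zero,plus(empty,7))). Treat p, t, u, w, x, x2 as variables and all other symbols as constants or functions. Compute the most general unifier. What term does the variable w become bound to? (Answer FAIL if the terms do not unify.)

Decompose plus/2: tup(empty,w,plus(7,7)) = tup(p,tup(t,t,t),x2),  tup(tup(tup(zero,u,u),tup(u,7,zero),u),u,t) = tup(x,zero,plus(empty,7)).
Decompose tup/3: empty = p,  w = tup(t,t,t),  plus(7,7) = x2.
Bind p := empty; no other remaining equation mentions p.
Bind w := tup(t,t,t); no other remaining equation mentions w.
Bind x2 := plus(7,7); no other remaining equation mentions x2.
Decompose tup/3: tup(tup(zero,u,u),tup(u,7,zero),u) = x,  u = zero,  t = plus(empty,7).
Bind x := tup(tup(zero,u,u),tup(u,7,zero),u); no other remaining equation mentions x.
Bind u := zero; no other remaining equation mentions u. Substituting into the earlier binding gives x := tup(tup(zero,zero,zero),tup(zero,7,zero),zero).
Bind t := plus(empty,7). Substituting into the earlier binding gives w := tup(plus(empty,7),plus(empty,7),plus(empty,7)).
MGU = { p ↦ empty, w ↦ tup(plus(empty,7),plus(empty,7),plus(empty,7)), x2 ↦ plus(7,7), x ↦ tup(tup(zero,zero,zero),tup(zero,7,zero),zero), u ↦ zero, t ↦ plus(empty,7) }, so w ↦ tup(plus(empty,7),plus(empty,7),plus(empty,7)).

tup(plus(empty,7),plus(empty,7),plus(empty,7))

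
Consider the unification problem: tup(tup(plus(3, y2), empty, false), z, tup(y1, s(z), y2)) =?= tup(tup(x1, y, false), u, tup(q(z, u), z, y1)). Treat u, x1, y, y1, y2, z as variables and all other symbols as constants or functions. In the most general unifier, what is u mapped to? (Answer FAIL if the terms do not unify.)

FAIL

Decompose tup/3: tup(plus(3, y2), empty, false) =?= tup(x1, y, false),  z =?= u,  tup(y1, s(z), y2) =?= tup(q(z, u), z, y1).
Decompose tup/3: plus(3, y2) =?= x1,  empty =?= y,  false =?= false.
Bind x1 := plus(3, y2); no other remaining equation mentions x1.
Bind y := empty; no other remaining equation mentions y.
Delete trivial equation false =?= false.
Bind z := u; substituting into the remaining equation gives: tup(y1, s(u), y2) =?= tup(q(u, u), u, y1).
Decompose tup/3: y1 =?= q(u, u),  s(u) =?= u,  y2 =?= y1.
Bind y1 := q(u, u); substituting into the one remaining equation that mentions y1 gives: y2 =?= q(u, u).
Occurs check fails: u occurs in s(u); the equation u =?= s(u) has no finite solution.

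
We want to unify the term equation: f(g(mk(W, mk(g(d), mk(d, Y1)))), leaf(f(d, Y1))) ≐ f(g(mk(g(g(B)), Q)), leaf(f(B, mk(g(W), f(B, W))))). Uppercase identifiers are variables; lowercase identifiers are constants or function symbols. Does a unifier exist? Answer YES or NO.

Decompose f/2: g(mk(W, mk(g(d), mk(d, Y1)))) ≐ g(mk(g(g(B)), Q)),  leaf(f(d, Y1)) ≐ leaf(f(B, mk(g(W), f(B, W)))).
Decompose g/1: mk(W, mk(g(d), mk(d, Y1))) ≐ mk(g(g(B)), Q).
Decompose mk/2: W ≐ g(g(B)),  mk(g(d), mk(d, Y1)) ≐ Q.
Bind W := g(g(B)); substituting into the one remaining equation that mentions W gives: leaf(f(d, Y1)) ≐ leaf(f(B, mk(g(g(g(B))), f(B, g(g(B)))))).
Bind Q := mk(g(d), mk(d, Y1)); no other remaining equation mentions Q.
Decompose leaf/1: f(d, Y1) ≐ f(B, mk(g(g(g(B))), f(B, g(g(B))))).
Decompose f/2: d ≐ B,  Y1 ≐ mk(g(g(g(B))), f(B, g(g(B)))).
Bind B := d; substituting into the remaining equation gives: Y1 ≐ mk(g(g(g(d))), f(d, g(g(d)))). Substituting into the earlier binding gives W := g(g(d)).
Bind Y1 := mk(g(g(g(d))), f(d, g(g(d)))). Substituting into the earlier binding gives Q := mk(g(d), mk(d, mk(g(g(g(d))), f(d, g(g(d)))))).
No equations remain and no clash or occurs-check failure arose, so a unifier exists.

YES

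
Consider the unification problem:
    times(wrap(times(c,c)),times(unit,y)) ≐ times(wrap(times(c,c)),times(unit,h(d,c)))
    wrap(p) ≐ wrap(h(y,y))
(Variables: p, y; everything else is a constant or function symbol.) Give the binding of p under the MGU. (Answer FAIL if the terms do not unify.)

h(h(d,c),h(d,c))

Decompose times/2: wrap(times(c,c)) ≐ wrap(times(c,c)),  times(unit,y) ≐ times(unit,h(d,c)).
Delete trivial equation wrap(times(c,c)) ≐ wrap(times(c,c)).
Decompose times/2: unit ≐ unit,  y ≐ h(d,c).
Delete trivial equation unit ≐ unit.
Bind y := h(d,c); substituting into the remaining equation gives: wrap(p) ≐ wrap(h(h(d,c),h(d,c))).
Decompose wrap/1: p ≐ h(h(d,c),h(d,c)).
Bind p := h(h(d,c),h(d,c)).
MGU = { y ↦ h(d,c), p ↦ h(h(d,c),h(d,c)) }, so p ↦ h(h(d,c),h(d,c)).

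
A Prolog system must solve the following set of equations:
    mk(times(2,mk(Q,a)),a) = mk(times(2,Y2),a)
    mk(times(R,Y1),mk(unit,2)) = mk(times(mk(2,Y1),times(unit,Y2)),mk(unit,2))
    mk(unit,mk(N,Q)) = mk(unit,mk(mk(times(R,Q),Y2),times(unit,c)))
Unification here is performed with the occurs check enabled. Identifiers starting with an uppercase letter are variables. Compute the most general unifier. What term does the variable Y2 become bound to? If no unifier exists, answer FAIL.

mk(times(unit,c),a)

Decompose mk/2: times(2,mk(Q,a)) = times(2,Y2),  a = a.
Decompose times/2: 2 = 2,  mk(Q,a) = Y2.
Delete trivial equation 2 = 2.
Bind Y2 := mk(Q,a); substituting into the 2 remaining equations that mention Y2 gives: mk(times(R,Y1),mk(unit,2)) = mk(times(mk(2,Y1),times(unit,mk(Q,a))),mk(unit,2)),  mk(unit,mk(N,Q)) = mk(unit,mk(mk(times(R,Q),mk(Q,a)),times(unit,c))).
Delete trivial equation a = a.
Decompose mk/2: times(R,Y1) = times(mk(2,Y1),times(unit,mk(Q,a))),  mk(unit,2) = mk(unit,2).
Decompose times/2: R = mk(2,Y1),  Y1 = times(unit,mk(Q,a)).
Bind R := mk(2,Y1); substituting into the one remaining equation that mentions R gives: mk(unit,mk(N,Q)) = mk(unit,mk(mk(times(mk(2,Y1),Q),mk(Q,a)),times(unit,c))).
Bind Y1 := times(unit,mk(Q,a)); substituting into the one remaining equation that mentions Y1 gives: mk(unit,mk(N,Q)) = mk(unit,mk(mk(times(mk(2,times(unit,mk(Q,a))),Q),mk(Q,a)),times(unit,c))). Substituting into the earlier binding gives R := mk(2,times(unit,mk(Q,a))).
Delete trivial equation mk(unit,2) = mk(unit,2).
Decompose mk/2: unit = unit,  mk(N,Q) = mk(mk(times(mk(2,times(unit,mk(Q,a))),Q),mk(Q,a)),times(unit,c)).
Delete trivial equation unit = unit.
Decompose mk/2: N = mk(times(mk(2,times(unit,mk(Q,a))),Q),mk(Q,a)),  Q = times(unit,c).
Bind N := mk(times(mk(2,times(unit,mk(Q,a))),Q),mk(Q,a)); no other remaining equation mentions N.
Bind Q := times(unit,c). Substituting into the earlier bindings gives Y2 := mk(times(unit,c),a), R := mk(2,times(unit,mk(times(unit,c),a))), Y1 := times(unit,mk(times(unit,c),a)), N := mk(times(mk(2,times(unit,mk(times(unit,c),a))),times(unit,c)),mk(times(unit,c),a)).
MGU = { Y2 = mk(times(unit,c),a), R = mk(2,times(unit,mk(times(unit,c),a))), Y1 = times(unit,mk(times(unit,c),a)), N = mk(times(mk(2,times(unit,mk(times(unit,c),a))),times(unit,c)),mk(times(unit,c),a)), Q = times(unit,c) }, so Y2 = mk(times(unit,c),a).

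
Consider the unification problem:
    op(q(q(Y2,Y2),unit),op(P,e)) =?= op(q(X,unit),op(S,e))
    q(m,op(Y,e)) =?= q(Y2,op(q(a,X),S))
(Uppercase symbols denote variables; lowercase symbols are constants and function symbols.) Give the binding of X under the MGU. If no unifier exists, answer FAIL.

Decompose op/2: q(q(Y2,Y2),unit) =?= q(X,unit),  op(P,e) =?= op(S,e).
Decompose q/2: q(Y2,Y2) =?= X,  unit =?= unit.
Bind X := q(Y2,Y2); substituting into the one remaining equation that mentions X gives: q(m,op(Y,e)) =?= q(Y2,op(q(a,q(Y2,Y2)),S)).
Delete trivial equation unit =?= unit.
Decompose op/2: P =?= S,  e =?= e.
Bind P := S; no other remaining equation mentions P.
Delete trivial equation e =?= e.
Decompose q/2: m =?= Y2,  op(Y,e) =?= op(q(a,q(Y2,Y2)),S).
Bind Y2 := m; substituting into the remaining equation gives: op(Y,e) =?= op(q(a,q(m,m)),S). Substituting into the earlier binding gives X := q(m,m).
Decompose op/2: Y =?= q(a,q(m,m)),  e =?= S.
Bind Y := q(a,q(m,m)); no other remaining equation mentions Y.
Bind S := e. Substituting into the earlier binding gives P := e.
MGU = { X := q(m,m), P := e, Y2 := m, Y := q(a,q(m,m)), S := e }, so X := q(m,m).

q(m,m)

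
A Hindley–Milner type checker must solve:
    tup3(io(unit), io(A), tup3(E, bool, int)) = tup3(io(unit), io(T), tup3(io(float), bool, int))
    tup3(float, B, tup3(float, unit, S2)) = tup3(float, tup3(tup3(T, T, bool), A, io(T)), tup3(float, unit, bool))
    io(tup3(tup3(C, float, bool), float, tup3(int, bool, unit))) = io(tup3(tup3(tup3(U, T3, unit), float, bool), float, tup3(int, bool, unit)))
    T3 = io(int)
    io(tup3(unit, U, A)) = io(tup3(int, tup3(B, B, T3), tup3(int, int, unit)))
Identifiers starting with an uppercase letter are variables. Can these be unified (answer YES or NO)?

Decompose tup3/3: io(unit) = io(unit),  io(A) = io(T),  tup3(E, bool, int) = tup3(io(float), bool, int).
Delete trivial equation io(unit) = io(unit).
Decompose io/1: A = T.
Bind A := T; substituting into the 2 remaining equations that mention A gives: tup3(float, B, tup3(float, unit, S2)) = tup3(float, tup3(tup3(T, T, bool), T, io(T)), tup3(float, unit, bool)),  io(tup3(unit, U, T)) = io(tup3(int, tup3(B, B, T3), tup3(int, int, unit))).
Decompose tup3/3: E = io(float),  bool = bool,  int = int.
Bind E := io(float); no other remaining equation mentions E.
Delete trivial equation bool = bool.
Delete trivial equation int = int.
Decompose tup3/3: float = float,  B = tup3(tup3(T, T, bool), T, io(T)),  tup3(float, unit, S2) = tup3(float, unit, bool).
Delete trivial equation float = float.
Bind B := tup3(tup3(T, T, bool), T, io(T)); substituting into the one remaining equation that mentions B gives: io(tup3(unit, U, T)) = io(tup3(int, tup3(tup3(tup3(T, T, bool), T, io(T)), tup3(tup3(T, T, bool), T, io(T)), T3), tup3(int, int, unit))).
Decompose tup3/3: float = float,  unit = unit,  S2 = bool.
Delete trivial equation float = float.
Delete trivial equation unit = unit.
Bind S2 := bool; no other remaining equation mentions S2.
Decompose io/1: tup3(tup3(C, float, bool), float, tup3(int, bool, unit)) = tup3(tup3(tup3(U, T3, unit), float, bool), float, tup3(int, bool, unit)).
Decompose tup3/3: tup3(C, float, bool) = tup3(tup3(U, T3, unit), float, bool),  float = float,  tup3(int, bool, unit) = tup3(int, bool, unit).
Decompose tup3/3: C = tup3(U, T3, unit),  float = float,  bool = bool.
Bind C := tup3(U, T3, unit); no other remaining equation mentions C.
Delete trivial equation float = float.
Delete trivial equation bool = bool.
Delete trivial equation float = float.
Delete trivial equation tup3(int, bool, unit) = tup3(int, bool, unit).
Bind T3 := io(int); substituting into the remaining equation gives: io(tup3(unit, U, T)) = io(tup3(int, tup3(tup3(tup3(T, T, bool), T, io(T)), tup3(tup3(T, T, bool), T, io(T)), io(int)), tup3(int, int, unit))). Substituting into the earlier binding gives C := tup3(U, io(int), unit).
Decompose io/1: tup3(unit, U, T) = tup3(int, tup3(tup3(tup3(T, T, bool), T, io(T)), tup3(tup3(T, T, bool), T, io(T)), io(int)), tup3(int, int, unit)).
Decompose tup3/3: unit = int,  U = tup3(tup3(tup3(T, T, bool), T, io(T)), tup3(tup3(T, T, bool), T, io(T)), io(int)),  T = tup3(int, int, unit).
Clash: constants unit and int differ; no unifier exists.

NO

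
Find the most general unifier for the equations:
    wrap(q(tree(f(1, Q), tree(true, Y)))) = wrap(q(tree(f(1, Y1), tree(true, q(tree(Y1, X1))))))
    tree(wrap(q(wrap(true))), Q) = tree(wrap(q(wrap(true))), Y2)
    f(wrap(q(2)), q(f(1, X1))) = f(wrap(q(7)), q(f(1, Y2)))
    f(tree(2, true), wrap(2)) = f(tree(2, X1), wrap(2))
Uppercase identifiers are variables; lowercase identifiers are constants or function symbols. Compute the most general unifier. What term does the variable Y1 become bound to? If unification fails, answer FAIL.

Decompose wrap/1: q(tree(f(1, Q), tree(true, Y))) = q(tree(f(1, Y1), tree(true, q(tree(Y1, X1))))).
Decompose q/1: tree(f(1, Q), tree(true, Y)) = tree(f(1, Y1), tree(true, q(tree(Y1, X1)))).
Decompose tree/2: f(1, Q) = f(1, Y1),  tree(true, Y) = tree(true, q(tree(Y1, X1))).
Decompose f/2: 1 = 1,  Q = Y1.
Delete trivial equation 1 = 1.
Bind Q := Y1; substituting into the one remaining equation that mentions Q gives: tree(wrap(q(wrap(true))), Y1) = tree(wrap(q(wrap(true))), Y2).
Decompose tree/2: true = true,  Y = q(tree(Y1, X1)).
Delete trivial equation true = true.
Bind Y := q(tree(Y1, X1)); no other remaining equation mentions Y.
Decompose tree/2: wrap(q(wrap(true))) = wrap(q(wrap(true))),  Y1 = Y2.
Delete trivial equation wrap(q(wrap(true))) = wrap(q(wrap(true))).
Bind Y1 := Y2; no other remaining equation mentions Y1. Substituting into the earlier bindings gives Q := Y2, Y := q(tree(Y2, X1)).
Decompose f/2: wrap(q(2)) = wrap(q(7)),  q(f(1, X1)) = q(f(1, Y2)).
Decompose wrap/1: q(2) = q(7).
Decompose q/1: 2 = 7.
Clash: constants 2 and 7 differ; no unifier exists.

FAIL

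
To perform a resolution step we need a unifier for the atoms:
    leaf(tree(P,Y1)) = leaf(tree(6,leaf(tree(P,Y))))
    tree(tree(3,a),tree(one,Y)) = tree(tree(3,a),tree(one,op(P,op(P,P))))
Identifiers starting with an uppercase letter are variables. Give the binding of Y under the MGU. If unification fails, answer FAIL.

op(6,op(6,6))

Decompose leaf/1: tree(P,Y1) = tree(6,leaf(tree(P,Y))).
Decompose tree/2: P = 6,  Y1 = leaf(tree(P,Y)).
Bind P := 6; substituting into the remaining equations gives: Y1 = leaf(tree(6,Y)),  tree(tree(3,a),tree(one,Y)) = tree(tree(3,a),tree(one,op(6,op(6,6)))).
Bind Y1 := leaf(tree(6,Y)); no other remaining equation mentions Y1.
Decompose tree/2: tree(3,a) = tree(3,a),  tree(one,Y) = tree(one,op(6,op(6,6))).
Delete trivial equation tree(3,a) = tree(3,a).
Decompose tree/2: one = one,  Y = op(6,op(6,6)).
Delete trivial equation one = one.
Bind Y := op(6,op(6,6)). Substituting into the earlier binding gives Y1 := leaf(tree(6,op(6,op(6,6)))).
MGU = { P := 6, Y1 := leaf(tree(6,op(6,op(6,6)))), Y := op(6,op(6,6)) }, so Y := op(6,op(6,6)).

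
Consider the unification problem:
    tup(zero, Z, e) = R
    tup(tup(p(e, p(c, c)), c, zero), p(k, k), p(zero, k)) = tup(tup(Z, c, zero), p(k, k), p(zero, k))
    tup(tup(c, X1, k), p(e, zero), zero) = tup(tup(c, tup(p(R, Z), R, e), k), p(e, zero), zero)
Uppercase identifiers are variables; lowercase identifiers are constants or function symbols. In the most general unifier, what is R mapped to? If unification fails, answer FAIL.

Bind R := tup(zero, Z, e); substituting into the one remaining equation that mentions R gives: tup(tup(c, X1, k), p(e, zero), zero) = tup(tup(c, tup(p(tup(zero, Z, e), Z), tup(zero, Z, e), e), k), p(e, zero), zero).
Decompose tup/3: tup(p(e, p(c, c)), c, zero) = tup(Z, c, zero),  p(k, k) = p(k, k),  p(zero, k) = p(zero, k).
Decompose tup/3: p(e, p(c, c)) = Z,  c = c,  zero = zero.
Bind Z := p(e, p(c, c)); substituting into the one remaining equation that mentions Z gives: tup(tup(c, X1, k), p(e, zero), zero) = tup(tup(c, tup(p(tup(zero, p(e, p(c, c)), e), p(e, p(c, c))), tup(zero, p(e, p(c, c)), e), e), k), p(e, zero), zero). Substituting into the earlier binding gives R := tup(zero, p(e, p(c, c)), e).
Delete trivial equation c = c.
Delete trivial equation zero = zero.
Delete trivial equation p(k, k) = p(k, k).
Delete trivial equation p(zero, k) = p(zero, k).
Decompose tup/3: tup(c, X1, k) = tup(c, tup(p(tup(zero, p(e, p(c, c)), e), p(e, p(c, c))), tup(zero, p(e, p(c, c)), e), e), k),  p(e, zero) = p(e, zero),  zero = zero.
Decompose tup/3: c = c,  X1 = tup(p(tup(zero, p(e, p(c, c)), e), p(e, p(c, c))), tup(zero, p(e, p(c, c)), e), e),  k = k.
Delete trivial equation c = c.
Bind X1 := tup(p(tup(zero, p(e, p(c, c)), e), p(e, p(c, c))), tup(zero, p(e, p(c, c)), e), e); no other remaining equation mentions X1.
Delete trivial equation k = k.
Delete trivial equation p(e, zero) = p(e, zero).
Delete trivial equation zero = zero.
MGU = { R := tup(zero, p(e, p(c, c)), e), Z := p(e, p(c, c)), X1 := tup(p(tup(zero, p(e, p(c, c)), e), p(e, p(c, c))), tup(zero, p(e, p(c, c)), e), e) }, so R := tup(zero, p(e, p(c, c)), e).

tup(zero, p(e, p(c, c)), e)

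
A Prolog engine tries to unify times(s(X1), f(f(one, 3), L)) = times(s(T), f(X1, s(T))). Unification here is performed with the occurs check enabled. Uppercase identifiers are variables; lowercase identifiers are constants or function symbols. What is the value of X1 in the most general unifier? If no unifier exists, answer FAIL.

Decompose times/2: s(X1) = s(T),  f(f(one, 3), L) = f(X1, s(T)).
Decompose s/1: X1 = T.
Bind X1 := T; substituting into the remaining equation gives: f(f(one, 3), L) = f(T, s(T)).
Decompose f/2: f(one, 3) = T,  L = s(T).
Bind T := f(one, 3); substituting into the remaining equation gives: L = s(f(one, 3)). Substituting into the earlier binding gives X1 := f(one, 3).
Bind L := s(f(one, 3)).
MGU = { X1 ↦ f(one, 3), T ↦ f(one, 3), L ↦ s(f(one, 3)) }, so X1 ↦ f(one, 3).

f(one, 3)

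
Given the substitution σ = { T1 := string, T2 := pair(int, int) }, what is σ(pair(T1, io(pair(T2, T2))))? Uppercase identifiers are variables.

Replace each occurrence of T1 with string.
Replace each occurrence of T2 with pair(int, int).
Result: pair(string, io(pair(pair(int, int), pair(int, int)))).

pair(string, io(pair(pair(int, int), pair(int, int))))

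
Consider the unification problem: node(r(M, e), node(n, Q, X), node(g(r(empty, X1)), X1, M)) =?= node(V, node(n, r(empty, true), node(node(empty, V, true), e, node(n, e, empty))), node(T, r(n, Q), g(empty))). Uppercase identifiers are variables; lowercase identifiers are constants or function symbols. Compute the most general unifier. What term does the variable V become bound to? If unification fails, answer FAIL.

r(g(empty), e)

Decompose node/3: r(M, e) =?= V,  node(n, Q, X) =?= node(n, r(empty, true), node(node(empty, V, true), e, node(n, e, empty))),  node(g(r(empty, X1)), X1, M) =?= node(T, r(n, Q), g(empty)).
Bind V := r(M, e); substituting into the one remaining equation that mentions V gives: node(n, Q, X) =?= node(n, r(empty, true), node(node(empty, r(M, e), true), e, node(n, e, empty))).
Decompose node/3: n =?= n,  Q =?= r(empty, true),  X =?= node(node(empty, r(M, e), true), e, node(n, e, empty)).
Delete trivial equation n =?= n.
Bind Q := r(empty, true); substituting into the one remaining equation that mentions Q gives: node(g(r(empty, X1)), X1, M) =?= node(T, r(n, r(empty, true)), g(empty)).
Bind X := node(node(empty, r(M, e), true), e, node(n, e, empty)); no other remaining equation mentions X.
Decompose node/3: g(r(empty, X1)) =?= T,  X1 =?= r(n, r(empty, true)),  M =?= g(empty).
Bind T := g(r(empty, X1)); no other remaining equation mentions T.
Bind X1 := r(n, r(empty, true)); no other remaining equation mentions X1. Substituting into the earlier binding gives T := g(r(empty, r(n, r(empty, true)))).
Bind M := g(empty). Substituting into the earlier bindings gives V := r(g(empty), e), X := node(node(empty, r(g(empty), e), true), e, node(n, e, empty)).
MGU = { V := r(g(empty), e), Q := r(empty, true), X := node(node(empty, r(g(empty), e), true), e, node(n, e, empty)), T := g(r(empty, r(n, r(empty, true)))), X1 := r(n, r(empty, true)), M := g(empty) }, so V := r(g(empty), e).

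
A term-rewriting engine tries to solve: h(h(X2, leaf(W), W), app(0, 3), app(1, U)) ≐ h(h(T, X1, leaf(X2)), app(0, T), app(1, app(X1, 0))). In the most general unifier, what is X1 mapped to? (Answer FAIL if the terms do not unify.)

leaf(leaf(3))

Decompose h/3: h(X2, leaf(W), W) ≐ h(T, X1, leaf(X2)),  app(0, 3) ≐ app(0, T),  app(1, U) ≐ app(1, app(X1, 0)).
Decompose h/3: X2 ≐ T,  leaf(W) ≐ X1,  W ≐ leaf(X2).
Bind X2 := T; substituting into the one remaining equation that mentions X2 gives: W ≐ leaf(T).
Bind X1 := leaf(W); substituting into the one remaining equation that mentions X1 gives: app(1, U) ≐ app(1, app(leaf(W), 0)).
Bind W := leaf(T); substituting into the one remaining equation that mentions W gives: app(1, U) ≐ app(1, app(leaf(leaf(T)), 0)). Substituting into the earlier binding gives X1 := leaf(leaf(T)).
Decompose app/2: 0 ≐ 0,  3 ≐ T.
Delete trivial equation 0 ≐ 0.
Bind T := 3; substituting into the remaining equation gives: app(1, U) ≐ app(1, app(leaf(leaf(3)), 0)). Substituting into the earlier bindings gives X2 := 3, X1 := leaf(leaf(3)), W := leaf(3).
Decompose app/2: 1 ≐ 1,  U ≐ app(leaf(leaf(3)), 0).
Delete trivial equation 1 ≐ 1.
Bind U := app(leaf(leaf(3)), 0).
MGU = { X2 := 3, X1 := leaf(leaf(3)), W := leaf(3), T := 3, U := app(leaf(leaf(3)), 0) }, so X1 := leaf(leaf(3)).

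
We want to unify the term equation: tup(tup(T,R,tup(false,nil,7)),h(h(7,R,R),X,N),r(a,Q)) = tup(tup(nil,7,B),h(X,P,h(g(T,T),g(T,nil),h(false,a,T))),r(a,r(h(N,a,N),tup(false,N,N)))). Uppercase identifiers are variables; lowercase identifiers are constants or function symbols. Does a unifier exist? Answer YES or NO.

Decompose tup/3: tup(T,R,tup(false,nil,7)) = tup(nil,7,B),  h(h(7,R,R),X,N) = h(X,P,h(g(T,T),g(T,nil),h(false,a,T))),  r(a,Q) = r(a,r(h(N,a,N),tup(false,N,N))).
Decompose tup/3: T = nil,  R = 7,  tup(false,nil,7) = B.
Bind T := nil; substituting into the one remaining equation that mentions T gives: h(h(7,R,R),X,N) = h(X,P,h(g(nil,nil),g(nil,nil),h(false,a,nil))).
Bind R := 7; substituting into the one remaining equation that mentions R gives: h(h(7,7,7),X,N) = h(X,P,h(g(nil,nil),g(nil,nil),h(false,a,nil))).
Bind B := tup(false,nil,7); no other remaining equation mentions B.
Decompose h/3: h(7,7,7) = X,  X = P,  N = h(g(nil,nil),g(nil,nil),h(false,a,nil)).
Bind X := h(7,7,7); substituting into the one remaining equation that mentions X gives: h(7,7,7) = P.
Bind P := h(7,7,7); no other remaining equation mentions P.
Bind N := h(g(nil,nil),g(nil,nil),h(false,a,nil)); substituting into the remaining equation gives: r(a,Q) = r(a,r(h(h(g(nil,nil),g(nil,nil),h(false,a,nil)),a,h(g(nil,nil),g(nil,nil),h(false,a,nil))),tup(false,h(g(nil,nil),g(nil,nil),h(false,a,nil)),h(g(nil,nil),g(nil,nil),h(false,a,nil))))).
Decompose r/2: a = a,  Q = r(h(h(g(nil,nil),g(nil,nil),h(false,a,nil)),a,h(g(nil,nil),g(nil,nil),h(false,a,nil))),tup(false,h(g(nil,nil),g(nil,nil),h(false,a,nil)),h(g(nil,nil),g(nil,nil),h(false,a,nil)))).
Delete trivial equation a = a.
Bind Q := r(h(h(g(nil,nil),g(nil,nil),h(false,a,nil)),a,h(g(nil,nil),g(nil,nil),h(false,a,nil))),tup(false,h(g(nil,nil),g(nil,nil),h(false,a,nil)),h(g(nil,nil),g(nil,nil),h(false,a,nil)))).
No equations remain and no clash or occurs-check failure arose, so a unifier exists.

YES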